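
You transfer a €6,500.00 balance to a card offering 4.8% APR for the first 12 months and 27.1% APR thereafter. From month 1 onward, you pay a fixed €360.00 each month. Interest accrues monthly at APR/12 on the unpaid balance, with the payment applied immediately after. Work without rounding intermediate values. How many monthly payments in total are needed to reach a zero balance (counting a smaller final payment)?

Promo months 1–12 at r₀ = 4.8%/12 = 0.004; months 13+ at r₁ = 27.1%/12 = 0.0225833.
After month 12: iterate B ← B·(1+r₀) − €360.00 for 12 months → €2,402.64.
Then at r₁ with €360.00/mo: n₂ = −ln(1 − r₁·B/P)/ln(1+r₁) ≈ 7.32 → 8 more payments.

20 payments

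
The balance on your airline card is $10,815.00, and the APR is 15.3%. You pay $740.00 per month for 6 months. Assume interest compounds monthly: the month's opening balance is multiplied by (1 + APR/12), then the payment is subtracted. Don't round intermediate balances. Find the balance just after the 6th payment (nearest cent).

$7,085.22

Monthly rate r = 15.3%/12 = 1.275% = 0.01275.
Each month: B ← B·(1+r) − $740.00.
Month 1: interest $137.89; balance after payment $10,212.89.
Month 2: interest $130.21; balance after payment $9,603.11.
Month 3: interest $122.44; balance after payment $8,985.55.
Month 4: interest $114.57; balance after payment $8,360.11.
Month 5: interest $106.59; balance after payment $7,726.70.
Month 6: interest $98.52; balance after payment $7,085.22.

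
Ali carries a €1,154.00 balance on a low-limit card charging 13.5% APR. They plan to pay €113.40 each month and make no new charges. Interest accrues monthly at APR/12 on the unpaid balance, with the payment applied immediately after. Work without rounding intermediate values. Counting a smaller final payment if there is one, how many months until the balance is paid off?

Monthly rate r = 13.5%/12 = 1.125% = 0.01125.
Recurrence: B ← B·(1+r) − €113.40.
Month 1: interest €12.98; balance after payment €1,053.58.
Month 2: interest €11.85; balance after payment €952.04.
Closed form: n = −ln(1 − rB₀/P)/ln(1+r) = −ln(0.88552)/ln(1.01125) ≈ 10.868, so the balance reaches zero during payment 11.

11 months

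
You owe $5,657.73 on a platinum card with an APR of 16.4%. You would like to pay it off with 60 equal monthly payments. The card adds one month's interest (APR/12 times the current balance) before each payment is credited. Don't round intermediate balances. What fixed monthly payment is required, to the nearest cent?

$138.79

Monthly rate r = 16.4%/12 = 1.36667% = 0.0136667.
Level-payment amortization: P = B₀·r / (1 − (1+r)^(−n)) = 5657.73·0.0136667 / (1 − 1.01367^(−60)).
Denominator 1 − (1+r)^(−60) = 0.557115915.
P = 77.3223 / 0.557115915 ≈ 138.79.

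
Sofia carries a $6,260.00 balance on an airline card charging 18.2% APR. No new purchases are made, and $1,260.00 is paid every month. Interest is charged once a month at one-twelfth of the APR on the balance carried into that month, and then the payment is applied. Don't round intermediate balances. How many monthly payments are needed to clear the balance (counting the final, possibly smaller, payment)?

Monthly rate r = 18.2%/12 = 1.51667% = 0.0151667.
Recurrence: B ← B·(1+r) − $1,260.00.
Month 1: interest $94.94; balance after payment $5,094.94.
Month 2: interest $77.27; balance after payment $3,912.22.
Month 3: interest $59.34; balance after payment $2,711.55.
Month 4: interest $41.13; balance after payment $1,492.68.
Month 5: interest $22.64; balance after payment $255.32.
Month 6: interest $3.87; balance after payment $0.00.

6 months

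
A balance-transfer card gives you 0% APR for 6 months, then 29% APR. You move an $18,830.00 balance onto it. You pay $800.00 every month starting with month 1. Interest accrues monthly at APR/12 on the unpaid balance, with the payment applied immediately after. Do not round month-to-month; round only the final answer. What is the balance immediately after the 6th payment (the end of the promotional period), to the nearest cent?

Promo months 1–6 at r₀ = 0%/12 = 0; months 7+ at r₁ = 29%/12 = 0.0241667.
After month 6 (no interest yet): B = $18,830.00 − 6·$800.00 = $14,030.00.

$14,030.00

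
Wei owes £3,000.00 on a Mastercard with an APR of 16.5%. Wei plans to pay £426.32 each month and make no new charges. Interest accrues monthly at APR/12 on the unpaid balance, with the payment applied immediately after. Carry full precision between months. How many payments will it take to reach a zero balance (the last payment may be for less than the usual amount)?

Monthly rate r = 16.5%/12 = 1.375% = 0.01375.
Recurrence: B ← B·(1+r) − £426.32.
Month 1: interest £41.25; balance after payment £2,614.93.
Month 2: interest £35.96; balance after payment £2,224.57.
Closed form: n = −ln(1 − rB₀/P)/ln(1+r) = −ln(0.90324)/ln(1.01375) ≈ 7.452, so the balance reaches zero during payment 8.

8 months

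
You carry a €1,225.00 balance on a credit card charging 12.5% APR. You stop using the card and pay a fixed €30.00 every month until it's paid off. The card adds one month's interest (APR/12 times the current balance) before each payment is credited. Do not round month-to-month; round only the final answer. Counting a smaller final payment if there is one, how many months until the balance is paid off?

54 payments

Monthly rate r = 12.5%/12 = 1.04167% = 0.0104167.
Recurrence: B ← B·(1+r) − €30.00.
Month 1: interest €12.76; balance after payment €1,207.76.
Month 2: interest €12.58; balance after payment €1,190.34.
Closed form: n = −ln(1 − rB₀/P)/ln(1+r) = −ln(0.57465)/ln(1.01042) ≈ 53.459, so the balance reaches zero during payment 54.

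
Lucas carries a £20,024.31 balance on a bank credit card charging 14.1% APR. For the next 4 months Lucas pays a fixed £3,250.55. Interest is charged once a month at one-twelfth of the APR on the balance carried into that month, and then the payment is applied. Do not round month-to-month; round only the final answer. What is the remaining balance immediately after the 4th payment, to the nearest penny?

Monthly rate r = 14.1%/12 = 1.175% = 0.01175.
Each month: B ← B·(1+r) − £3,250.55.
Month 1: interest £235.29; balance after payment £17,009.05.
Month 2: interest £199.86; balance after payment £13,958.35.
Month 3: interest £164.01; balance after payment £10,871.81.
Month 4: interest £127.74; balance after payment £7,749.01.

£7,749.01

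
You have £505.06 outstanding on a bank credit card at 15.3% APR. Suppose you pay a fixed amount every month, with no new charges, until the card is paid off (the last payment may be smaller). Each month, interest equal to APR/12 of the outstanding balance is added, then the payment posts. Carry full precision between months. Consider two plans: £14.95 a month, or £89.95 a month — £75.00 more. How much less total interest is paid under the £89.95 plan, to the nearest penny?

Monthly rate r = 15.3%/12 = 1.275% = 0.01275.
At £14.95/mo: n = ⌈−ln(1 − rB₀/P)/ln(1+r)⌉ = 45 payments (last £7.05); total interest = total paid − £505.06 = £159.79.
At £89.95/mo: 6 payments (last £77.70); total interest £22.39.
Interest saved = £159.79 − £22.39 = £137.40.

£137.40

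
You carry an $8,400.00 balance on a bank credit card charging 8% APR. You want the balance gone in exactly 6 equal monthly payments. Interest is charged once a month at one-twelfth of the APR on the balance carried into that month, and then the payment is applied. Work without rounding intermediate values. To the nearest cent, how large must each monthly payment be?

$1,432.85

Monthly rate r = 8%/12 = 0.666667% = 0.00666667.
Level-payment amortization: P = B₀·r / (1 − (1+r)^(−n)) = 8400.00·0.00666667 / (1 − 1.00667^(−6)).
Denominator 1 − (1+r)^(−6) = 0.0390830136.
P = 56 / 0.0390830136 ≈ 1432.85.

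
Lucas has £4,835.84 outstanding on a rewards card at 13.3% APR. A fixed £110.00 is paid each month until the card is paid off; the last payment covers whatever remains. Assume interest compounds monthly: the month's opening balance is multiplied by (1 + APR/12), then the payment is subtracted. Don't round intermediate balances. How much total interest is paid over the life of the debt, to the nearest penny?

£1,830.37

Monthly rate r = 13.3%/12 = 1.10833% = 0.0110833.
Payoff takes n = ⌈−ln(1 − rB₀/P)/ln(1+r)⌉ = ⌈60.601⌉ = 61 payments; the last is £66.21.
Total paid = 60·£110.00 + £66.21 = £6,666.21.
Total interest = total paid − principal = £6,666.21 − £4,835.84 = £1,830.37.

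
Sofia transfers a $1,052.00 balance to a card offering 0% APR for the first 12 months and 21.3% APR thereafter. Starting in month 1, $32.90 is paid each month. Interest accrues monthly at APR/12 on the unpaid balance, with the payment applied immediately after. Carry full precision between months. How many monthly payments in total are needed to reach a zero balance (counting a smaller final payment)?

37 payments

Promo months 1–12 at r₀ = 0%/12 = 0; months 13+ at r₁ = 21.3%/12 = 0.01775.
After month 12 (no interest yet): B = $1,052.00 − 12·$32.90 = $657.20.
Then at r₁ with $32.90/mo: n₂ = −ln(1 − r₁·B/P)/ln(1+r₁) ≈ 24.89 → 25 more payments.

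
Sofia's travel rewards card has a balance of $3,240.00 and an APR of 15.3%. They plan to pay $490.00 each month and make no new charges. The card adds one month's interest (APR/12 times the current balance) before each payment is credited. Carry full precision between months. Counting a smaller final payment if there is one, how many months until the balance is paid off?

Monthly rate r = 15.3%/12 = 1.275% = 0.01275.
Recurrence: B ← B·(1+r) − $490.00.
Month 1: interest $41.31; balance after payment $2,791.31.
Month 2: interest $35.59; balance after payment $2,336.90.
Closed form: n = −ln(1 − rB₀/P)/ln(1+r) = −ln(0.91569)/ln(1.01275) ≈ 6.952, so the balance reaches zero during payment 7.

7 months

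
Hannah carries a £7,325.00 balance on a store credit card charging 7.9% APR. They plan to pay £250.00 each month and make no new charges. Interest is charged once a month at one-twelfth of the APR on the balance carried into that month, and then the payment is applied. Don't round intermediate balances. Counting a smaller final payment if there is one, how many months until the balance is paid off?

33 months

Monthly rate r = 7.9%/12 = 0.658333% = 0.00658333.
Recurrence: B ← B·(1+r) − £250.00.
Month 1: interest £48.22; balance after payment £7,123.22.
Month 2: interest £46.89; balance after payment £6,920.12.
Closed form: n = −ln(1 − rB₀/P)/ln(1+r) = −ln(0.80711)/ln(1.00658) ≈ 32.659, so the balance reaches zero during payment 33.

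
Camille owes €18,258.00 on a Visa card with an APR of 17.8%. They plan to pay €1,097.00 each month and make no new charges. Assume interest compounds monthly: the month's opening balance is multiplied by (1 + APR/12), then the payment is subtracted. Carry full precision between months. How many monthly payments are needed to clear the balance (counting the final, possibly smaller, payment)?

Monthly rate r = 17.8%/12 = 1.48333% = 0.0148333.
Recurrence: B ← B·(1+r) − €1,097.00.
Month 1: interest €270.83; balance after payment €17,431.83.
Month 2: interest €258.57; balance after payment €16,593.40.
Closed form: n = −ln(1 − rB₀/P)/ln(1+r) = −ln(0.75312)/ln(1.01483) ≈ 19.256, so the balance reaches zero during payment 20.

20 payments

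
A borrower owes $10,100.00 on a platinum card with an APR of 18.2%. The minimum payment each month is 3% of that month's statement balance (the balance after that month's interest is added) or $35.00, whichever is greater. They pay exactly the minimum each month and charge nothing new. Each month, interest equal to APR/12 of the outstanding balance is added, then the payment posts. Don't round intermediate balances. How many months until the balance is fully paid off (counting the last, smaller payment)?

Monthly rate r = 18.2%/12 = 1.51667% = 0.0151667.
While 3% of the post-interest balance exceeds $35.00, each month B ← (B·(1+r))·(1 − 0.03), i.e. B shrinks by the factor (1+r)·0.97 = 0.98471.
This holds for months 1–142. Entering month 143 the balance is $1,132.95; 3% of the post-interest balance is now below $35.00, so the flat $35.00 minimum applies from here.
From month 143 a fixed $35.00 at rate r clears $1,132.95 in 45 more payments. Total: 142 + 45 = 187 months.

187 months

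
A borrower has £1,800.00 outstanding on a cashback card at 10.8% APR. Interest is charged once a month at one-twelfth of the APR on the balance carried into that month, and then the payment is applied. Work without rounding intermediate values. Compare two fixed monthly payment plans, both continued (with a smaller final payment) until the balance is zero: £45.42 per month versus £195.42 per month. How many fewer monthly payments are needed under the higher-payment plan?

40 fewer payments

Monthly rate r = 10.8%/12 = 0.9% = 0.009.
At £45.42/mo: n = ⌈−ln(1 − rB₀/P)/ln(1+r)⌉ = 50 payments (last £10.54); total interest = total paid − £1,800.00 = £436.12.
At £195.42/mo: 10 payments (last £128.87); total interest £87.65.
Payments saved = 50 − 10 = 40.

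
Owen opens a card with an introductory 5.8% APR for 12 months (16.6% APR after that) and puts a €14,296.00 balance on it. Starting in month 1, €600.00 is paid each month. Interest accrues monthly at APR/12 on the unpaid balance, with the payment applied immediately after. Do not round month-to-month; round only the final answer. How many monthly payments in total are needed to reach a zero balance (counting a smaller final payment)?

Promo months 1–12 at r₀ = 5.8%/12 = 0.00483333; months 13+ at r₁ = 16.6%/12 = 0.0138333.
After month 12: iterate B ← B·(1+r₀) − €600.00 for 12 months → €7,753.05.
Then at r₁ with €600.00/mo: n₂ = −ln(1 − r₁·B/P)/ln(1+r₁) ≈ 14.33 → 15 more payments.

27 months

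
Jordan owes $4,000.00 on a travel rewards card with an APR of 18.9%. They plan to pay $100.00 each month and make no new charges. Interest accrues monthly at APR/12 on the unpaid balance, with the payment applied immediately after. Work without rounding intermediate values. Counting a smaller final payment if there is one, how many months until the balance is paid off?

Monthly rate r = 18.9%/12 = 1.575% = 0.01575.
Recurrence: B ← B·(1+r) − $100.00.
Month 1: interest $63.00; balance after payment $3,963.00.
Month 2: interest $62.42; balance after payment $3,925.42.
Closed form: n = −ln(1 − rB₀/P)/ln(1+r) = −ln(0.37)/ln(1.01575) ≈ 63.623, so the balance reaches zero during payment 64.

64 payments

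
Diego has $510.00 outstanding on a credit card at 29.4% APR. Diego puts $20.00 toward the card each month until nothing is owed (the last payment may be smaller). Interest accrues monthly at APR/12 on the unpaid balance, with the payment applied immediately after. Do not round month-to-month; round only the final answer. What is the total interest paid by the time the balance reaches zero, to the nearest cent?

Monthly rate r = 29.4%/12 = 2.45% = 0.0245.
Payoff takes n = ⌈−ln(1 − rB₀/P)/ln(1+r)⌉ = ⌈40.495⌉ = 41 payments; the last is $9.96.
Total paid = 40·$20.00 + $9.96 = $809.96.
Total interest = total paid − principal = $809.96 − $510.00 = $299.96.

$299.96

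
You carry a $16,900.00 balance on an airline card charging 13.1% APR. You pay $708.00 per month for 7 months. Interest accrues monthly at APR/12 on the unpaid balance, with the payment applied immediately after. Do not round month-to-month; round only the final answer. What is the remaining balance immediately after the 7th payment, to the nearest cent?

Monthly rate r = 13.1%/12 = 1.09167% = 0.0109167.
Each month: B ← B·(1+r) − $708.00.
Month 1: interest $184.49; balance after payment $16,376.49.
Month 2: interest $178.78; balance after payment $15,847.27.
Month 3: interest $173.00; balance after payment $15,312.27.
Month 4: interest $167.16; balance after payment $14,771.43.
Month 5: interest $161.25; balance after payment $14,224.68.
Month 6: interest $155.29; balance after payment $13,671.97.
Month 7: interest $149.25; balance after payment $13,113.22.

$13,113.22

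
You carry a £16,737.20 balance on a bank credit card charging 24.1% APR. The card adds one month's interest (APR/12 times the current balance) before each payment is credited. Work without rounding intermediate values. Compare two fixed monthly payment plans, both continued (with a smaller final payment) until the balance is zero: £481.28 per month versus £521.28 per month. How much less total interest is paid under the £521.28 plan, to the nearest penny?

£1,877.44

Monthly rate r = 24.1%/12 = 2.00833% = 0.0200833.
At £481.28/mo: n = ⌈−ln(1 − rB₀/P)/ln(1+r)⌉ = 61 payments (last £138.52); total interest = total paid − £16,737.20 = £12,278.12.
At £521.28/mo: 53 payments (last £31.32); total interest £10,400.68.
Interest saved = £12,278.12 − £10,400.68 = £1,877.44.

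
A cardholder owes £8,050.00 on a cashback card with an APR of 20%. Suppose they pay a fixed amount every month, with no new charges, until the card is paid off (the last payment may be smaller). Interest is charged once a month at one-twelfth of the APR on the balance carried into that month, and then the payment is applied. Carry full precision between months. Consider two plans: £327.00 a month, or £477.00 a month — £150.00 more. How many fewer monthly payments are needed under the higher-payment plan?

12 fewer payments

Monthly rate r = 20%/12 = 1.66667% = 0.0166667.
At £327.00/mo: n = ⌈−ln(1 − rB₀/P)/ln(1+r)⌉ = 32 payments (last £311.22); total interest = total paid − £8,050.00 = £2,398.22.
At £477.00/mo: 20 payments (last £468.01); total interest £1,481.01.
Payments saved = 32 − 20 = 12.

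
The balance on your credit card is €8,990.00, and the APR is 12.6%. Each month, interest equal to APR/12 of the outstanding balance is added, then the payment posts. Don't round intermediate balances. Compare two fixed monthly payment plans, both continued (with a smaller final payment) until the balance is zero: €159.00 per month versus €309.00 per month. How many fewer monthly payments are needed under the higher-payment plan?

Monthly rate r = 12.6%/12 = 1.05% = 0.0105.
At €159.00/mo: n = ⌈−ln(1 − rB₀/P)/ln(1+r)⌉ = 87 payments (last €35.46); total interest = total paid − €8,990.00 = €4,719.46.
At €309.00/mo: 35 payments (last €278.32); total interest €1,794.32.
Payments saved = 87 − 35 = 52.

52 fewer payments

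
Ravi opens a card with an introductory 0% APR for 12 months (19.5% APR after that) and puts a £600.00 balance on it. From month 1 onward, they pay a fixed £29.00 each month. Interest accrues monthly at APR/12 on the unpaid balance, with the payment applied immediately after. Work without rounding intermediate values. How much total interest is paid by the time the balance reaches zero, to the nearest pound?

Promo months 1–12 at r₀ = 0%/12 = 0; months 13+ at r₁ = 19.5%/12 = 0.01625.
After month 12 (no interest yet): B = £600.00 − 12·£29.00 = £252.00.
Then at r₁ with £29.00/mo: n₂ = −ln(1 − r₁·B/P)/ln(1+r₁) ≈ 9.44 → 10 more payments.
Total paid = 21·£29.00 + £12.93 = £621.93; interest = £621.93 − £600.00 = £21.93.

£22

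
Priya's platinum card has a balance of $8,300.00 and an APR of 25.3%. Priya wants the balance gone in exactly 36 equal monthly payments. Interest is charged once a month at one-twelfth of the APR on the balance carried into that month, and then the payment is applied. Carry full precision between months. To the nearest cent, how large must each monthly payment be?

Monthly rate r = 25.3%/12 = 2.10833% = 0.0210833.
Level-payment amortization: P = B₀·r / (1 − (1+r)^(−n)) = 8300.00·0.0210833 / (1 − 1.02108^(−36)).
Denominator 1 − (1+r)^(−36) = 0.528157288.
P = 174.992 / 0.528157288 ≈ 331.32.

$331.32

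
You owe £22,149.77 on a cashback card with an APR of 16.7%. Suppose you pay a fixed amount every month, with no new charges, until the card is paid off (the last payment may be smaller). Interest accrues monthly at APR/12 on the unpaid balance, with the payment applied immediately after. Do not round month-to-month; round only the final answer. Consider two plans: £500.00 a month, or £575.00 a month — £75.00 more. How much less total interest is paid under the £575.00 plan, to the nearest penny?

Monthly rate r = 16.7%/12 = 1.39167% = 0.0139167.
At £500.00/mo: n = ⌈−ln(1 − rB₀/P)/ln(1+r)⌉ = 70 payments (last £174.11); total interest = total paid − £22,149.77 = £12,524.34.
At £575.00/mo: 56 payments (last £330.57); total interest £9,805.80.
Interest saved = £12,524.34 − £9,805.80 = £2,718.54.

£2,718.54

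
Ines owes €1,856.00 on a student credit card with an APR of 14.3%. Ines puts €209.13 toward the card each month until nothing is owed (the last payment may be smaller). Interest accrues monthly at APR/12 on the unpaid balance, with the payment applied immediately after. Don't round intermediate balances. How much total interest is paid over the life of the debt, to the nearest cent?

Monthly rate r = 14.3%/12 = 1.19167% = 0.0119167.
Payoff takes n = ⌈−ln(1 − rB₀/P)/ln(1+r)⌉ = ⌈9.436⌉ = 10 payments; the last is €91.46.
Total paid = 9·€209.13 + €91.46 = €1,973.63.
Total interest = total paid − principal = €1,973.63 − €1,856.00 = €117.63.

€117.63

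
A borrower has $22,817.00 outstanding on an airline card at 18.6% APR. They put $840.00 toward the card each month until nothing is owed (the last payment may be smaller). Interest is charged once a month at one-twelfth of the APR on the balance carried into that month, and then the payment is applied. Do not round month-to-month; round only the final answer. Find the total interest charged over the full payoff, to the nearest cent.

Monthly rate r = 18.6%/12 = 1.55% = 0.0155.
Payoff takes n = ⌈−ln(1 − rB₀/P)/ln(1+r)⌉ = ⌈35.531⌉ = 36 payments; the last is $447.39.
Total paid = 35·$840.00 + $447.39 = $29,847.39.
Total interest = total paid − principal = $29,847.39 − $22,817.00 = $7,030.39.

$7,030.39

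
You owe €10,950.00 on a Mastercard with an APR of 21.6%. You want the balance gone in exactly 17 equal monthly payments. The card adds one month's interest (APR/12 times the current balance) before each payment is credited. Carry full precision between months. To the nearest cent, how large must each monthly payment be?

Monthly rate r = 21.6%/12 = 1.8% = 0.018.
Level-payment amortization: P = B₀·r / (1 − (1+r)^(−n)) = 10950.00·0.018 / (1 − 1.018^(−17)).
Denominator 1 − (1+r)^(−17) = 0.261606655.
P = 197.1 / 0.261606655 ≈ 753.42.

€753.42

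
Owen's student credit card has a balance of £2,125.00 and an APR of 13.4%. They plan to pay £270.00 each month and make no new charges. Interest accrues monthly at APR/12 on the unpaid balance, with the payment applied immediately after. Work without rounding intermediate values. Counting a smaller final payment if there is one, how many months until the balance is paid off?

Monthly rate r = 13.4%/12 = 1.11667% = 0.0111667.
Recurrence: B ← B·(1+r) − £270.00.
Month 1: interest £23.73; balance after payment £1,878.73.
Month 2: interest £20.98; balance after payment £1,629.71.
Closed form: n = −ln(1 − rB₀/P)/ln(1+r) = −ln(0.91211)/ln(1.01117) ≈ 8.284, so the balance reaches zero during payment 9.

9 payments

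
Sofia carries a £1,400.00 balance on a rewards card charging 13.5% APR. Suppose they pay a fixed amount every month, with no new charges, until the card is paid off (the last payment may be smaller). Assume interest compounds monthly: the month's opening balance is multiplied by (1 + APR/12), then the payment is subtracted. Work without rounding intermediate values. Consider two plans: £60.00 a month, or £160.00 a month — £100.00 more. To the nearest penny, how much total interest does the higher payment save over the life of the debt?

£150.88

Monthly rate r = 13.5%/12 = 1.125% = 0.01125.
At £60.00/mo: n = ⌈−ln(1 − rB₀/P)/ln(1+r)⌉ = 28 payments (last £13.12); total interest = total paid − £1,400.00 = £233.12.
At £160.00/mo: 10 payments (last £42.24); total interest £82.24.
Interest saved = £233.12 − £82.24 = £150.88.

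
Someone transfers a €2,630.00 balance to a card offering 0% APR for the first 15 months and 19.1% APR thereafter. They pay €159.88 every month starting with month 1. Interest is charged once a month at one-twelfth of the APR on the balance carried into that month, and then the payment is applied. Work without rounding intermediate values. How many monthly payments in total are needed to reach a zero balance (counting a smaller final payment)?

17 payments

Promo months 1–15 at r₀ = 0%/12 = 0; months 16+ at r₁ = 19.1%/12 = 0.0159167.
After month 15 (no interest yet): B = €2,630.00 − 15·€159.88 = €231.80.
Then at r₁ with €159.88/mo: n₂ = −ln(1 − r₁·B/P)/ln(1+r₁) ≈ 1.48 → 2 more payments.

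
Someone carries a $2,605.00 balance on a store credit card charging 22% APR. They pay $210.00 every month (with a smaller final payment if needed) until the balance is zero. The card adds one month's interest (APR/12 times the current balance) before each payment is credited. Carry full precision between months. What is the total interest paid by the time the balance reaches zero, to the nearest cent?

$377.83

Monthly rate r = 22%/12 = 1.83333% = 0.0183333.
Payoff takes n = ⌈−ln(1 − rB₀/P)/ln(1+r)⌉ = ⌈14.202⌉ = 15 payments; the last is $42.83.
Total paid = 14·$210.00 + $42.83 = $2,982.83.
Total interest = total paid − principal = $2,982.83 − $2,605.00 = $377.83.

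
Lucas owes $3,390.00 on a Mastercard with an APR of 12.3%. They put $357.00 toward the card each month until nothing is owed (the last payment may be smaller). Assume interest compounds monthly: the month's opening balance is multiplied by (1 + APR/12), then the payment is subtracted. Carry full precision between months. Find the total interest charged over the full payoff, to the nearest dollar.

Monthly rate r = 12.3%/12 = 1.025% = 0.01025.
Payoff takes n = ⌈−ln(1 − rB₀/P)/ln(1+r)⌉ = ⌈10.041⌉ = 11 payments; the last is $14.85.
Total paid = 10·$357.00 + $14.85 = $3,584.85.
Total interest = total paid − principal = $3,584.85 − $3,390.00 = $194.85.

$195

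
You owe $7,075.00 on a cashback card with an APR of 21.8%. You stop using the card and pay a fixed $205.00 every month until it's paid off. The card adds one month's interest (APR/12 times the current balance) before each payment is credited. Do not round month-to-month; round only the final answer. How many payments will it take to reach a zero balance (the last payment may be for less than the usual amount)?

55 months

Monthly rate r = 21.8%/12 = 1.81667% = 0.0181667.
Recurrence: B ← B·(1+r) − $205.00.
Month 1: interest $128.53; balance after payment $6,998.53.
Month 2: interest $127.14; balance after payment $6,920.67.
Closed form: n = −ln(1 − rB₀/P)/ln(1+r) = −ln(0.37303)/ln(1.01817) ≈ 54.772, so the balance reaches zero during payment 55.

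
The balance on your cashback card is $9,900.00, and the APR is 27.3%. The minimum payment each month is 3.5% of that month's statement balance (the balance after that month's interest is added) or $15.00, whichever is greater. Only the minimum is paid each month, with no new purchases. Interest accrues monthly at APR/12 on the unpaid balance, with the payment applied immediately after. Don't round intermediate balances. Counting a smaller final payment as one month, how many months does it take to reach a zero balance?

Monthly rate r = 27.3%/12 = 2.275% = 0.02275.
While 3.5% of the post-interest balance exceeds $15.00, each month B ← (B·(1+r))·(1 − 0.035), i.e. B shrinks by the factor (1+r)·0.965 = 0.98695.
This holds for months 1–241. Entering month 242 the balance is $417.99; 3.5% of the post-interest balance is now below $15.00, so the flat $15.00 minimum applies from here.
From month 242 a fixed $15.00 at rate r clears $417.99 in 45 more payments. Total: 241 + 45 = 286 months.

286 months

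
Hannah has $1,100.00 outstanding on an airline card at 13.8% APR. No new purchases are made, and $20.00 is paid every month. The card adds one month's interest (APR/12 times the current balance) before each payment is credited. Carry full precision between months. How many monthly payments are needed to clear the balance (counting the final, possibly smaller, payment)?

Monthly rate r = 13.8%/12 = 1.15% = 0.0115.
Recurrence: B ← B·(1+r) − $20.00.
Month 1: interest $12.65; balance after payment $1,092.65.
Month 2: interest $12.57; balance after payment $1,085.22.
Closed form: n = −ln(1 − rB₀/P)/ln(1+r) = −ln(0.3675)/ln(1.0115) ≈ 87.546, so the balance reaches zero during payment 88.

88 payments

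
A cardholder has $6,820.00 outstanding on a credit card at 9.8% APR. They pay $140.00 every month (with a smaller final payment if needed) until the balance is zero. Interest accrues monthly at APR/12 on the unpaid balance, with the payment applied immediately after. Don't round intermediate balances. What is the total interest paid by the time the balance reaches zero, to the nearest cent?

$1,910.81

Monthly rate r = 9.8%/12 = 0.816667% = 0.00816667.
Payoff takes n = ⌈−ln(1 − rB₀/P)/ln(1+r)⌉ = ⌈62.362⌉ = 63 payments; the last is $50.81.
Total paid = 62·$140.00 + $50.81 = $8,730.81.
Total interest = total paid − principal = $8,730.81 − $6,820.00 = $1,910.81.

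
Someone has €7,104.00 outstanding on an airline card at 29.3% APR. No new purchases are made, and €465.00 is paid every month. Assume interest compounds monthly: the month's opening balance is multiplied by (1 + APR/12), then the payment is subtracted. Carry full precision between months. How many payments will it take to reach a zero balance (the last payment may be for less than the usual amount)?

Monthly rate r = 29.3%/12 = 2.44167% = 0.0244167.
Recurrence: B ← B·(1+r) − €465.00.
Month 1: interest €173.46; balance after payment €6,812.46.
Month 2: interest €166.34; balance after payment €6,513.79.
Closed form: n = −ln(1 − rB₀/P)/ln(1+r) = −ln(0.62698)/ln(1.02442) ≈ 19.352, so the balance reaches zero during payment 20.

20 months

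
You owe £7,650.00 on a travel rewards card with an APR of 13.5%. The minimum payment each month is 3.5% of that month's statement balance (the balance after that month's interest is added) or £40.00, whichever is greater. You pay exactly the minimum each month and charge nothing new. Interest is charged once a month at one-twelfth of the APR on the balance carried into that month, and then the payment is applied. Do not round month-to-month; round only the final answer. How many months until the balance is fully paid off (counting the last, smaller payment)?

113 months

Monthly rate r = 13.5%/12 = 1.125% = 0.01125.
While 3.5% of the post-interest balance exceeds £40.00, each month B ← (B·(1+r))·(1 − 0.035), i.e. B shrinks by the factor (1+r)·0.965 = 0.97586.
This holds for months 1–79. Entering month 80 the balance is £1,109.54; 3.5% of the post-interest balance is now below £40.00, so the flat £40.00 minimum applies from here.
From month 80 a fixed £40.00 at rate r clears £1,109.54 in 34 more payments. Total: 79 + 34 = 113 months.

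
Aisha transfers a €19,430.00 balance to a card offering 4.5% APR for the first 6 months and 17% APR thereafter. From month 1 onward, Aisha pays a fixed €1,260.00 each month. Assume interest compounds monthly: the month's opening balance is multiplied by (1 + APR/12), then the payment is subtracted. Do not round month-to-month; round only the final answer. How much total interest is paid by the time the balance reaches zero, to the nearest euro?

€1,394

Promo months 1–6 at r₀ = 4.5%/12 = 0.00375; months 7+ at r₁ = 17%/12 = 0.0141667.
After month 6: iterate B ← B·(1+r₀) − €1,260.00 for 6 months → €12,240.06.
Then at r₁ with €1,260.00/mo: n₂ = −ln(1 − r₁·B/P)/ln(1+r₁) ≈ 10.53 → 11 more payments.
Total paid = 16·€1,260.00 + €663.81 = €20,823.81; interest = €20,823.81 − €19,430.00 = €1,393.81.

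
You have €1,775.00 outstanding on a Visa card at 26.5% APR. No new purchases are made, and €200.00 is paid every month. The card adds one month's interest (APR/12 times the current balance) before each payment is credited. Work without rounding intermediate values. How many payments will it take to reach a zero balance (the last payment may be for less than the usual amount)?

Monthly rate r = 26.5%/12 = 2.20833% = 0.0220833.
Recurrence: B ← B·(1+r) − €200.00.
Month 1: interest €39.20; balance after payment €1,614.20.
Month 2: interest €35.65; balance after payment €1,449.84.
Closed form: n = −ln(1 − rB₀/P)/ln(1+r) = −ln(0.80401)/ln(1.02208) ≈ 9.987, so the balance reaches zero during payment 10.

10 payments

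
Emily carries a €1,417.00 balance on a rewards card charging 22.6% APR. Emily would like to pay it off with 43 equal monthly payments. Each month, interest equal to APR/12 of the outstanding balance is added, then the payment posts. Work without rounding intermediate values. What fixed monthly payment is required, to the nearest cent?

€48.37

Monthly rate r = 22.6%/12 = 1.88333% = 0.0188333.
Level-payment amortization: P = B₀·r / (1 − (1+r)^(−n)) = 1417.00·0.0188333 / (1 − 1.01883^(−43)).
Denominator 1 − (1+r)^(−43) = 0.55170412.
P = 26.6868 / 0.55170412 ≈ 48.37.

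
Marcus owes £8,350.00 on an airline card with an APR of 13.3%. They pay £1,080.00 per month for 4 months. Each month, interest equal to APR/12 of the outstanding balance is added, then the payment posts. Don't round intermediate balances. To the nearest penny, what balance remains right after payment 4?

Monthly rate r = 13.3%/12 = 1.10833% = 0.0110833.
Each month: B ← B·(1+r) − £1,080.00.
Month 1: interest £92.55; balance after payment £7,362.55.
Month 2: interest £81.60; balance after payment £6,364.15.
Month 3: interest £70.54; balance after payment £5,354.68.
Month 4: interest £59.35; balance after payment £4,334.03.

£4,334.03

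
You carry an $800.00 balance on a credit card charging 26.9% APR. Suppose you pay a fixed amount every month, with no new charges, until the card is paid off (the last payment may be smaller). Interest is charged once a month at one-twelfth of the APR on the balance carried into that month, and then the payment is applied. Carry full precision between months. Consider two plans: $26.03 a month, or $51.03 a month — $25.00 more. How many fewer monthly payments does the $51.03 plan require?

33 fewer payments

Monthly rate r = 26.9%/12 = 2.24167% = 0.0224167.
At $26.03/mo: n = ⌈−ln(1 − rB₀/P)/ln(1+r)⌉ = 53 payments (last $17.68); total interest = total paid − $800.00 = $571.24.
At $51.03/mo: 20 payments (last $27.23); total interest $196.80.
Payments saved = 53 − 20 = 33.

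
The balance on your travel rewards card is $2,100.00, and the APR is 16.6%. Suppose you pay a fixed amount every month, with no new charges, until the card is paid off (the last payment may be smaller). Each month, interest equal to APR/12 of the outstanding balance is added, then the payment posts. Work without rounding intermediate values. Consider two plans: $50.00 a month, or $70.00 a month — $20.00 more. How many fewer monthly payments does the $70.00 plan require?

24 fewer payments

Monthly rate r = 16.6%/12 = 1.38333% = 0.0138333.
At $50.00/mo: n = ⌈−ln(1 − rB₀/P)/ln(1+r)⌉ = 64 payments (last $15.93); total interest = total paid − $2,100.00 = $1,065.93.
At $70.00/mo: 40 payments (last $1.75); total interest $631.75.
Payments saved = 64 − 40 = 24.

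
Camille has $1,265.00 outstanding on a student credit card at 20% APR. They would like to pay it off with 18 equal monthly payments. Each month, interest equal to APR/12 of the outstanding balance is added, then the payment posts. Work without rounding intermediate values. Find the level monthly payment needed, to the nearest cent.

Monthly rate r = 20%/12 = 1.66667% = 0.0166667.
Level-payment amortization: P = B₀·r / (1 − (1+r)^(−n)) = 1265.00·0.0166667 / (1 − 1.01667^(−18)).
Denominator 1 − (1+r)^(−18) = 0.257347792.
P = 21.0833 / 0.257347792 ≈ 81.93.

$81.93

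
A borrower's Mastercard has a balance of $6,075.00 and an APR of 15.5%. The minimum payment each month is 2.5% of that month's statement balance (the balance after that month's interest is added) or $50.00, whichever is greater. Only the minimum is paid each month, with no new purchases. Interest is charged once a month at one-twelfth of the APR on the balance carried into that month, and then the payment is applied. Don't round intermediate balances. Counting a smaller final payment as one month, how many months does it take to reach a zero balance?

Monthly rate r = 15.5%/12 = 1.29167% = 0.0129167.
While 2.5% of the post-interest balance exceeds $50.00, each month B ← (B·(1+r))·(1 − 0.025), i.e. B shrinks by the factor (1+r)·0.975 = 0.98759.
This holds for months 1–91. Entering month 92 the balance is $1,950.63; 2.5% of the post-interest balance is now below $50.00, so the flat $50.00 minimum applies from here.
From month 92 a fixed $50.00 at rate r clears $1,950.63 in 55 more payments. Total: 91 + 55 = 146 months.

146 months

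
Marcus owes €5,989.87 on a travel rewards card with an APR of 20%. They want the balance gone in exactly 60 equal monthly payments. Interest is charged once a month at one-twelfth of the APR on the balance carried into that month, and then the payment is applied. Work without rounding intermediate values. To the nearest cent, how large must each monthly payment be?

€158.69

Monthly rate r = 20%/12 = 1.66667% = 0.0166667.
Level-payment amortization: P = B₀·r / (1 − (1+r)^(−n)) = 5989.87·0.0166667 / (1 − 1.01667^(−60)).
Denominator 1 − (1+r)^(−60) = 0.62907601.
P = 99.8312 / 0.62907601 ≈ 158.69.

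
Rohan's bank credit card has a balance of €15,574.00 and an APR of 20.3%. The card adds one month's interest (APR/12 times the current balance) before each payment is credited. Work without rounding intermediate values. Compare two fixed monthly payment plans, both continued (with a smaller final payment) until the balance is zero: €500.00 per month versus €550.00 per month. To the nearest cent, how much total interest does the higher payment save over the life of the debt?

€931.80

Monthly rate r = 20.3%/12 = 1.69167% = 0.0169167.
At €500.00/mo: n = ⌈−ln(1 − rB₀/P)/ln(1+r)⌉ = 45 payments (last €310.49); total interest = total paid − €15,574.00 = €6,736.49.
At €550.00/mo: 39 payments (last €478.69); total interest €5,804.69.
Interest saved = €6,736.49 − €5,804.69 = €931.80.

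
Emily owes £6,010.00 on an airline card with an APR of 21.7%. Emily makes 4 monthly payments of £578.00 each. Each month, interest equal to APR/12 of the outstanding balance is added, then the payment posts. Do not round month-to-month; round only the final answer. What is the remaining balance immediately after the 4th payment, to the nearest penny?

£4,081.19

Monthly rate r = 21.7%/12 = 1.80833% = 0.0180833.
Each month: B ← B·(1+r) − £578.00.
Month 1: interest £108.68; balance after payment £5,540.68.
Month 2: interest £100.19; balance after payment £5,062.87.
Month 3: interest £91.55; balance after payment £4,576.43.
Month 4: interest £82.76; balance after payment £4,081.19.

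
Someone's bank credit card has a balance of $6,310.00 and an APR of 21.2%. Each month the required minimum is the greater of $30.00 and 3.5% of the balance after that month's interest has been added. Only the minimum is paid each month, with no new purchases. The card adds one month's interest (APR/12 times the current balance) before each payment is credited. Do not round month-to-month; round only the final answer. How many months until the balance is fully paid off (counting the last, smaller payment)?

Monthly rate r = 21.2%/12 = 1.76667% = 0.0176667.
While 3.5% of the post-interest balance exceeds $30.00, each month B ← (B·(1+r))·(1 − 0.035), i.e. B shrinks by the factor (1+r)·0.965 = 0.98205.
This holds for months 1–112. Entering month 113 the balance is $829.68; 3.5% of the post-interest balance is now below $30.00, so the flat $30.00 minimum applies from here.
From month 113 a fixed $30.00 at rate r clears $829.68 in 39 more payments. Total: 112 + 39 = 151 months.

151 months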